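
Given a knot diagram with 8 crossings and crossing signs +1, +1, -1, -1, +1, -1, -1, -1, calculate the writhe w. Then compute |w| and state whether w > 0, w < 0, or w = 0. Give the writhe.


Step 1: Count positive crossings (+1).
Positive crossings: 3
Step 2: Count negative crossings (-1).
Negative crossings: 5
Step 3: Writhe = (positive) - (negative)
w = 3 - 5 = -2
Step 4: |w| = 2, and w is negative

-2


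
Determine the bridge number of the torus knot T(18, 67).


The bridge number of T(p,q) is min(p,q).
min(18, 67) = 18

18


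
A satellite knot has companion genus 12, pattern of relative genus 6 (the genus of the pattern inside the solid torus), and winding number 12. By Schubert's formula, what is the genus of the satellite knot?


Schubert: g(satellite) = g_rel(pattern) + |winding| * g(companion),
where g_rel(pattern) is the genus of the pattern relative to the solid torus.
= 6 + 12 * 12
= 6 + 144 = 150

150


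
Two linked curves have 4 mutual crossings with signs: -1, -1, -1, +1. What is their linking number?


Step 1: Count positive crossings: 1
Step 2: Count negative crossings: 3
Step 3: Sum of signs = 1 - 3 = -2
Step 4: Linking number = sum/2 = -2/2 = -1

-1


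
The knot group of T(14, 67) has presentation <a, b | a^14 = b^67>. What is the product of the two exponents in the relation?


The relation is a^14 = b^67.
Product of exponents = 14 * 67
= 938

938


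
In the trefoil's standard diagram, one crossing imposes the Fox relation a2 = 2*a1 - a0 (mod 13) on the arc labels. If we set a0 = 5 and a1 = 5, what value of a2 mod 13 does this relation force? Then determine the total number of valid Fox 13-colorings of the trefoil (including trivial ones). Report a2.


Step 1: Apply the given crossing relation 2*a1 - a0 - a2 = 0 (mod 13).
  a2 = 2*a1 - a0 mod 13
  a2 = 2*5 - 5 mod 13
  a2 = 10 - 5 mod 13
  a2 = 5 mod 13 = 5
Step 2: The trefoil has determinant 3.
  Number of Fox p-colorings (p prime) is p^2 if p = 3, else p.
  Since 13 does not divide 3, only trivial (constant) colorings exist.
  (Here a0 = a1 = a2 = 5, the constant coloring, which is valid.)
  Total colorings = 13
Step 3: a2 = 5, total Fox 13-colorings = 13

5


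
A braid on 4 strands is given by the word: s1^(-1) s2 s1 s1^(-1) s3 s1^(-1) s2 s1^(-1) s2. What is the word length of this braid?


The word length counts the number of generators (including inverses).
Listing each generator: s1^(-1), s2, s1, s1^(-1), s3, s1^(-1), s2, s1^(-1), s2
There are 9 generators in this braid word.

9


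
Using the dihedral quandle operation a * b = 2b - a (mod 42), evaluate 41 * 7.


41 * 7 = 2*7 - 41 mod 42
= 14 - 41 mod 42
= -27 mod 42 = 15

15


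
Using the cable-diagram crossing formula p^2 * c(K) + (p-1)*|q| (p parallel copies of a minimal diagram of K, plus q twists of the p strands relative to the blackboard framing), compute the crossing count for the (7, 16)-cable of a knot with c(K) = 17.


Step 1: Each of the c(K) crossings of the companion diagram becomes p*p = p^2 crossings among the p parallel strands, and each of the |q| twists s_1 s_2 ... s_(p-1) adds (p-1) crossings.
  Crossings = p^2 * c(K) + (p-1)*|q|
Step 2: = 7^2 * 17 + (7-1)*16
Step 3: = 49*17 + 6*16
Step 4: = 833 + 96 = 929

929


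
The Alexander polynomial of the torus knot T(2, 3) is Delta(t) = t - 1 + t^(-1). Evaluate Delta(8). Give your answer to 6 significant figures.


Substituting t = 8 into Delta(t) = t - 1 + t^(-1):
Term values: (8) + (-1) + (0.125)
Sum = 7.125
Rounded to 6 significant figures: 7.125

7.125


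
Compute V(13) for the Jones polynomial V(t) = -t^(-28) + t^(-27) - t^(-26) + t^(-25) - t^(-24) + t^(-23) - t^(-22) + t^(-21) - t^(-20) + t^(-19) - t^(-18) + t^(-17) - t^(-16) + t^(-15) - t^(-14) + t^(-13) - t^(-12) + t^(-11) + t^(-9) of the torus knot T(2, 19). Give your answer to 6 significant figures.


Substituting t = 13 into V(t) = -t^(-28) + t^(-27) - t^(-26) + t^(-25) - t^(-24) + t^(-23) - t^(-22) + t^(-21) - t^(-20) + t^(-19) - t^(-18) + t^(-17) - t^(-16) + t^(-15) - t^(-14) + t^(-13) - t^(-12) + t^(-11) + t^(-9):
  (-)t^(-28) = -6.45039e-32
  (+)t^(-27) = 8.38551e-31
  (-)t^(-26) = -1.09012e-29
  (+)t^(-25) = 1.41715e-28
  (-)t^(-24) = -1.8423e-27
  (+)t^(-23) = 2.39499e-26
  (-)t^(-22) = -3.11348e-25
  (+)t^(-21) = 4.04753e-24
  (-)t^(-20) = -5.26178e-23
  (+)t^(-19) = 6.84032e-22
  (-)t^(-18) = -8.89241e-21
  (+)t^(-17) = 1.15601e-19
  (-)t^(-16) = -1.50282e-18
  (+)t^(-15) = 1.95366e-17
  (-)t^(-14) = -2.53976e-16
  (+)t^(-13) = 3.30169e-15
  (-)t^(-12) = -4.2922e-14
  (+)t^(-11) = 5.57986e-13
  (+)t^(-9) = 9.42996e-11
Sum = (-6.45039e-32) + (8.38551e-31) + (-1.09012e-29) + (1.41715e-28) + (-1.8423e-27) + (2.39499e-26) + (-3.11348e-25) + (4.04753e-24) + (-5.26178e-23) + (6.84032e-22) + (-8.89241e-21) + (1.15601e-19) + (-1.50282e-18) + (1.95366e-17) + (-2.53976e-16) + (3.30169e-15) + (-4.2922e-14) + (5.57986e-13) + (9.42996e-11)
= 9.481772502e-11
Rounded to 6 significant figures: 9.48177e-11

9.48177e-11


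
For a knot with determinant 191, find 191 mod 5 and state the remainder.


Step 1: A knot is p-colorable if and only if p divides its determinant.
Step 2: Compute 191 mod 5.
191 = 38 * 5 + 1
Step 3: 191 mod 5 = 1
Step 4: The knot is 5-colorable: no

1


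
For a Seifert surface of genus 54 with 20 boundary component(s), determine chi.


chi = 2 - 2g - b
= 2 - 2*54 - 20
= 2 - 108 - 20 = -126

-126


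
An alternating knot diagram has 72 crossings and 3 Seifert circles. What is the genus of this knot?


For alternating knots, g = (c - s + 1)/2.
= (72 - 3 + 1)/2
= 70/2 = 35

35


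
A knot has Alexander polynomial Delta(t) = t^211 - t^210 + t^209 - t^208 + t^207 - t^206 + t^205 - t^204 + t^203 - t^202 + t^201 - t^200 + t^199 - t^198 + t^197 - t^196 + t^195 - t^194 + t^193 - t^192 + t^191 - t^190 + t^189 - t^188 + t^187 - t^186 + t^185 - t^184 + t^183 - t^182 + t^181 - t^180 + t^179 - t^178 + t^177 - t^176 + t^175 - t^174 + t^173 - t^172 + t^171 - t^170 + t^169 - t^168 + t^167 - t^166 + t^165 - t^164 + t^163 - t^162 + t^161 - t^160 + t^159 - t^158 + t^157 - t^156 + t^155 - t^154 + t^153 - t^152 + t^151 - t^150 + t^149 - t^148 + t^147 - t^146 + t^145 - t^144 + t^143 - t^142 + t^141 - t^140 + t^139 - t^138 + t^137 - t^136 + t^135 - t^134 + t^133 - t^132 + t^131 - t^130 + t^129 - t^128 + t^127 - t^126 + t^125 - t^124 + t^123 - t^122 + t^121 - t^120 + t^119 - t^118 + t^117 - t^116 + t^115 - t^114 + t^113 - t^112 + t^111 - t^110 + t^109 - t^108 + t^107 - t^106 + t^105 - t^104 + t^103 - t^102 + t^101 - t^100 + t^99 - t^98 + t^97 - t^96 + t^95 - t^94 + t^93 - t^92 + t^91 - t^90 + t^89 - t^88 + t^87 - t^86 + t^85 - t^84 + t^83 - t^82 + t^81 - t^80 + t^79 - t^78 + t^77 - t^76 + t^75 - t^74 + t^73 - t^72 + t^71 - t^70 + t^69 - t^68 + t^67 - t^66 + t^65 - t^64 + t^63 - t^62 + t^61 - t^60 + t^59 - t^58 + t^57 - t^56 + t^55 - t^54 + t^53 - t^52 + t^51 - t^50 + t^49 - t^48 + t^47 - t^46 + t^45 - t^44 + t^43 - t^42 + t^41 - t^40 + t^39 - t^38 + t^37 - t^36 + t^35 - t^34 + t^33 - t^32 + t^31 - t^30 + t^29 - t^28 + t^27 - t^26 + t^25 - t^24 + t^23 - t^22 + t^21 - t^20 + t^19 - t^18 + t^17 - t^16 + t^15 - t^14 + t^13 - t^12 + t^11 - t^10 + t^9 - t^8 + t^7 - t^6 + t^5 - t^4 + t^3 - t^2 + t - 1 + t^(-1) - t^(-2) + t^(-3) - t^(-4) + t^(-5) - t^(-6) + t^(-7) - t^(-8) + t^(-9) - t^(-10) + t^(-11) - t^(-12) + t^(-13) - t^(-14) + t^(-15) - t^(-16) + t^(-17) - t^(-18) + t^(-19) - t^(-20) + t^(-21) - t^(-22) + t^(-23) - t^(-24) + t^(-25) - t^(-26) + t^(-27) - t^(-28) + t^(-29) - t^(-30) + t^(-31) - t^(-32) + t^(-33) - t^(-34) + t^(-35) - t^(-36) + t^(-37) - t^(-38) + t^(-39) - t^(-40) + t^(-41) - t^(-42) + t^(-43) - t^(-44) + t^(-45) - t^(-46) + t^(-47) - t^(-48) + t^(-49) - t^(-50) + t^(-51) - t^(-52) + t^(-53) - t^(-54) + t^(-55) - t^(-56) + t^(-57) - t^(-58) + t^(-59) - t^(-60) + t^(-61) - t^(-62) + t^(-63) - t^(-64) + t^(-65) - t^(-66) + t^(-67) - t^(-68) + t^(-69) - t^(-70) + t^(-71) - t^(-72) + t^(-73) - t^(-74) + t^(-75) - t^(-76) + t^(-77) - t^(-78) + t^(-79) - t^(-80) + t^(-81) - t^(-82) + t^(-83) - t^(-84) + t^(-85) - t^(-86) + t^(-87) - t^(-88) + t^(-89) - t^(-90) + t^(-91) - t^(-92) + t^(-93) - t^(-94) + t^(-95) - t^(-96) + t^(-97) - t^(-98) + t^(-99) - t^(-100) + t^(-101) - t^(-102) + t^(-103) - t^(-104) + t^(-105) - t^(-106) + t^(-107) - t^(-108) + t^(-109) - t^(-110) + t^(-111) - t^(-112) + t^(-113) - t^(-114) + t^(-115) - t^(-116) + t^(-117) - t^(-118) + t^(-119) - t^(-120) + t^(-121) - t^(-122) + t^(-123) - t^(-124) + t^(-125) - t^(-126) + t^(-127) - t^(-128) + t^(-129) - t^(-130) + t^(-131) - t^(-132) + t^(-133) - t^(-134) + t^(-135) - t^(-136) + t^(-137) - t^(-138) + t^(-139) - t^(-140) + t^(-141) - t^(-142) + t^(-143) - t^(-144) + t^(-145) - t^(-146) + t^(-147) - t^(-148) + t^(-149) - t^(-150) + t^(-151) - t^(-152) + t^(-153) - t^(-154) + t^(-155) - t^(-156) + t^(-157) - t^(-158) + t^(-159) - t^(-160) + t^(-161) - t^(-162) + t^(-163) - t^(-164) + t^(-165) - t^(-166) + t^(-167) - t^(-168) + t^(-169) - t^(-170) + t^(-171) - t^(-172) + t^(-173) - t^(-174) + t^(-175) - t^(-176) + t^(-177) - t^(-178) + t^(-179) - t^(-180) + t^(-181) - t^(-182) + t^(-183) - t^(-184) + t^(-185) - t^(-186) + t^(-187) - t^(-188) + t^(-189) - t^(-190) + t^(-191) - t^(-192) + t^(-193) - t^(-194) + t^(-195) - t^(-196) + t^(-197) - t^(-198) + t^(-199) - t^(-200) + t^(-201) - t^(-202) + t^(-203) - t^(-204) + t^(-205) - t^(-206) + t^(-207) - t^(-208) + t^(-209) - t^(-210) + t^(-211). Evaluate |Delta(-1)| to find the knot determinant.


Step 1: The polynomial has 423 terms with alternating signs, exponents from 211 down to -211.
Step 2: Substitute t = -1. The i-th term has coefficient (-1)^i and exponent (m-i),
  so its value is (-1)^i * (-1)^(m-i) = (-1)^m = -1 for every i.
Step 3: All 423 terms equal -1, so Delta(-1) = 423 * (-1) = -423
Step 4: |Delta(-1)| = 423

423


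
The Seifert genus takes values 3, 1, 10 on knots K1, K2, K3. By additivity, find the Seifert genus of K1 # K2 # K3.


The Seifert genus is additive under connected sum.
Seifert genus(K1 # K2 # K3) = (3) + (1) + (10)
= 14

14


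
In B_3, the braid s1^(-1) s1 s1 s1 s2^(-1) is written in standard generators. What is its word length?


The word length counts the number of generators (including inverses).
Listing each generator: s1^(-1), s1, s1, s1, s2^(-1)
There are 5 generators in this braid word.

5


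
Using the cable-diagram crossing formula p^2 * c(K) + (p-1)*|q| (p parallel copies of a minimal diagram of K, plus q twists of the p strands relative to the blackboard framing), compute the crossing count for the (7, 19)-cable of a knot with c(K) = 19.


Step 1: Each of the c(K) crossings of the companion diagram becomes p*p = p^2 crossings among the p parallel strands, and each of the |q| twists s_1 s_2 ... s_(p-1) adds (p-1) crossings.
  Crossings = p^2 * c(K) + (p-1)*|q|
Step 2: = 7^2 * 19 + (7-1)*19
Step 3: = 49*19 + 6*19
Step 4: = 931 + 114 = 1045

1045


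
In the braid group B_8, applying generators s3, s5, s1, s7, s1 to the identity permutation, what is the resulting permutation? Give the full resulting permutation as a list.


Starting with identity [1, 2, 3, 4, 5, 6, 7, 8].
Apply generators in sequence:
  After s3: [1, 2, 4, 3, 5, 6, 7, 8]
  After s5: [1, 2, 4, 3, 6, 5, 7, 8]
  After s1: [2, 1, 4, 3, 6, 5, 7, 8]
  After s7: [2, 1, 4, 3, 6, 5, 8, 7]
  After s1: [1, 2, 4, 3, 6, 5, 8, 7]
Final permutation: [1, 2, 4, 3, 6, 5, 8, 7]

[1, 2, 4, 3, 6, 5, 8, 7]


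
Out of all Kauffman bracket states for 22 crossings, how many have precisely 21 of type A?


We choose which 21 of 22 crossings get A-smoothings.
C(22, 21) = 22! / (21! * 1!)
= 22

22


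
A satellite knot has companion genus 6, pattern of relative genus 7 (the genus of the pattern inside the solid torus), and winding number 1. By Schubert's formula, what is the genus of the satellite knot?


Schubert: g(satellite) = g_rel(pattern) + |winding| * g(companion),
where g_rel(pattern) is the genus of the pattern relative to the solid torus.
= 7 + 1 * 6
= 7 + 6 = 13

13


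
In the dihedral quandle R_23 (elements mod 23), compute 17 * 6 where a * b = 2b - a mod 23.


17 * 6 = 2*6 - 17 mod 23
= 12 - 17 mod 23
= -5 mod 23 = 18

18


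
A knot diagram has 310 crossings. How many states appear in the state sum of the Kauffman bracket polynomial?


Each crossing contributes 2 choices (A-smoothing or B-smoothing).
Total states = 2^310 = 2085924839766513752338888384931203236916703635113918720651407820138886450957656787131798913024

2085924839766513752338888384931203236916703635113918720651407820138886450957656787131798913024


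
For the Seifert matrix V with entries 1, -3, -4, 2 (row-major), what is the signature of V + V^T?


Step 1: V + V^T = [[2, -7], [-7, 4]]
Step 2: trace = 6, det = -41
Step 3: Discriminant = 6^2 - 4*(-41) = 200
Step 4: Eigenvalues: 10.0711, -4.07107
Step 5: Signature = (# positive eigenvalues) - (# negative eigenvalues) = 0

0


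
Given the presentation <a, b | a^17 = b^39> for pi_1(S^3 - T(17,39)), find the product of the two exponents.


The relation is a^17 = b^39.
Product of exponents = 17 * 39
= 663

663


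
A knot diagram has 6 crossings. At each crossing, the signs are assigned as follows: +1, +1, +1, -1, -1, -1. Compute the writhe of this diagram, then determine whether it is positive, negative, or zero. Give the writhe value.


Step 1: Count positive crossings (+1).
Positive crossings: 3
Step 2: Count negative crossings (-1).
Negative crossings: 3
Step 3: Writhe = (positive) - (negative)
w = 3 - 3 = 0
Step 4: |w| = 0, and w is zero

0


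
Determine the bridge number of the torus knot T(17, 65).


The bridge number of T(p,q) is min(p,q).
min(17, 65) = 17

17


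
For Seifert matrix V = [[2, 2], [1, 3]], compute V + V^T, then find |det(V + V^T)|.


Step 1: Form V + V^T where V = [[2, 2], [1, 3]]
  V^T = [[2, 1], [2, 3]]
  V + V^T = [[4, 3], [3, 6]]
Step 2: det(V + V^T) = 4*6 - 3*3
  = 24 - 9 = 15
Step 3: Knot determinant = |det(V + V^T)| = |15| = 15

15


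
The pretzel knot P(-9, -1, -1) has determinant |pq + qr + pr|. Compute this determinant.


Step 1: Compute pq + qr + pr.
pq = (-9)*(-1) = 9
qr = (-1)*(-1) = 1
pr = (-9)*(-1) = 9
pq + qr + pr = 9 + 1 + 9 = 19
Step 2: Take absolute value.
det(P(-9,-1,-1)) = |19| = 19

19


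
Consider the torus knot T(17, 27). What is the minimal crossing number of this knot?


For a torus knot T(p, q) with gcd(p,q)=1,
the crossing number is min(p*(q-1), q*(p-1)).
p*(q-1) = 17*26 = 442
q*(p-1) = 27*16 = 432
min(442, 432) = 432

432


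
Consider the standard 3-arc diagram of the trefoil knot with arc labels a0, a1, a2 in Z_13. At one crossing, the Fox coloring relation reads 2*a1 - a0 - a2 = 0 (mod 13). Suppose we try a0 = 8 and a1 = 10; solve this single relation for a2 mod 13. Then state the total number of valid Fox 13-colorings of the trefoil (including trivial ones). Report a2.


Step 1: Apply the given crossing relation 2*a1 - a0 - a2 = 0 (mod 13).
  a2 = 2*a1 - a0 mod 13
  a2 = 2*10 - 8 mod 13
  a2 = 20 - 8 mod 13
  a2 = 12 mod 13 = 12
Step 2: The trefoil has determinant 3.
  Number of Fox p-colorings (p prime) is p^2 if p = 3, else p.
  Since 13 does not divide 3, only trivial (constant) colorings exist.
  (So the trial a0 = 8, a1 = 10 with a0 != a1 does NOT extend to a valid coloring of the whole trefoil: the other two crossing relations require 3*(a1 - a0) = 0 (mod 13), which fails.)
  Total colorings = 13
Step 3: a2 = 12, total Fox 13-colorings = 13

12


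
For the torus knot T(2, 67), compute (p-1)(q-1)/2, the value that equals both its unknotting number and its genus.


For a torus knot T(p,q), both the unknotting number and genus equal (p-1)(q-1)/2.
= (2-1)(67-1)/2
= 1*66/2
= 66/2 = 33

33


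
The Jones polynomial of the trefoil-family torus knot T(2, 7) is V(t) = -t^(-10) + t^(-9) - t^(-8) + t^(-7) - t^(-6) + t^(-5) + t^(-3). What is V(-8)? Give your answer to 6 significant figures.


Substituting t = -8 into V(t) = -t^(-10) + t^(-9) - t^(-8) + t^(-7) - t^(-6) + t^(-5) + t^(-3):
  (-)t^(-10) = -9.31323e-10
  (+)t^(-9) = -7.45058e-09
  (-)t^(-8) = -5.96046e-08
  (+)t^(-7) = -4.76837e-07
  (-)t^(-6) = -3.8147e-06
  (+)t^(-5) = -3.05176e-05
  (+)t^(-3) = -0.00195312
Sum = (-9.31323e-10) + (-7.45058e-09) + (-5.96046e-08) + (-4.76837e-07) + (-3.8147e-06) + (-3.05176e-05) + (-0.00195312)
= -0.001988002099
Rounded to 6 significant figures: -0.001988

-0.001988


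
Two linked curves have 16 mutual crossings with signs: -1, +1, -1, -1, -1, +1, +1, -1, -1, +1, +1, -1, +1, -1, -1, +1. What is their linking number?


Step 1: Count positive crossings: 7
Step 2: Count negative crossings: 9
Step 3: Sum of signs = 7 - 9 = -2
Step 4: Linking number = sum/2 = -2/2 = -1

-1


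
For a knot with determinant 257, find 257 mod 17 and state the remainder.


Step 1: A knot is p-colorable if and only if p divides its determinant.
Step 2: Compute 257 mod 17.
257 = 15 * 17 + 2
Step 3: 257 mod 17 = 2
Step 4: The knot is 17-colorable: no

2


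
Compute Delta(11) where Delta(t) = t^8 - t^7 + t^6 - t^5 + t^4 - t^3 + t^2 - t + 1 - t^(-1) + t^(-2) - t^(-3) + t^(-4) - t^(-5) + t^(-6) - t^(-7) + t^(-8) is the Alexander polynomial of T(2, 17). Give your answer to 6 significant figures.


Substituting t = 11 into Delta(t) = t^8 - t^7 + t^6 - t^5 + t^4 - t^3 + t^2 - t + 1 - t^(-1) + t^(-2) - t^(-3) + t^(-4) - t^(-5) + t^(-6) - t^(-7) + t^(-8):
Term values: (214358881) + (-19487171) + (1771561) + (-161051) + (14641) + (-1331) + (121) + (-11) + (1) + (-0.0909091) + (0.00826446) + (-0.000751315) + (6.83013e-05) + (-6.20921e-06) + (5.64474e-07) + (-5.13158e-08) + (4.66507e-09)
Sum = 196495640.9
Rounded to 6 significant figures: 1.96496e+08

1.96496e+08


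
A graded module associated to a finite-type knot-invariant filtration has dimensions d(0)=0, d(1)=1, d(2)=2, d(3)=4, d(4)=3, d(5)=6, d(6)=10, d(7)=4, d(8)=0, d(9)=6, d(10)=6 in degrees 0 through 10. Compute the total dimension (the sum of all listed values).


Total dimension = d(0) + d(1) + ... + d(10)
= 0 + 1 + 2 + 4 + 3 + 6 + 10 + 4 + 0 + 6 + 6
= 42

42


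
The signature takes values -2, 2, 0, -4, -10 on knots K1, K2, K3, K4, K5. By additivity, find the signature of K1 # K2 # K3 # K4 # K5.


The signature is additive under connected sum.
signature(K1 # K2 # K3 # K4 # K5) = (-2) + (2) + (0) + (-4) + (-10)
= -14

-14


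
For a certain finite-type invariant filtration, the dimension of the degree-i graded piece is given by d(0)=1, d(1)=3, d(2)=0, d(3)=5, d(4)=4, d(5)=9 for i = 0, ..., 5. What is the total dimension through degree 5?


Total dimension = d(0) + d(1) + ... + d(5)
= 1 + 3 + 0 + 5 + 4 + 9
= 22

22


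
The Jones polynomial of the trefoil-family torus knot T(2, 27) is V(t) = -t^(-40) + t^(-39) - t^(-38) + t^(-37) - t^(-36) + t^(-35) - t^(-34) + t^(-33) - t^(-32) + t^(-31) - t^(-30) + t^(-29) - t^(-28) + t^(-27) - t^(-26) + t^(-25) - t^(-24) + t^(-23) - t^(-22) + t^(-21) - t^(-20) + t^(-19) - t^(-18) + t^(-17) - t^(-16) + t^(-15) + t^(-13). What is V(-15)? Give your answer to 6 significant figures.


Substituting t = -15 into V(t) = -t^(-40) + t^(-39) - t^(-38) + t^(-37) - t^(-36) + t^(-35) - t^(-34) + t^(-33) - t^(-32) + t^(-31) - t^(-30) + t^(-29) - t^(-28) + t^(-27) - t^(-26) + t^(-25) - t^(-24) + t^(-23) - t^(-22) + t^(-21) - t^(-20) + t^(-19) - t^(-18) + t^(-17) - t^(-16) + t^(-15) + t^(-13):
  (-)t^(-40) = -9.04377e-48
  (+)t^(-39) = -1.35657e-46
  (-)t^(-38) = -2.03485e-45
  (+)t^(-37) = -3.05227e-44
  (-)t^(-36) = -4.57841e-43
  (+)t^(-35) = -6.86761e-42
  (-)t^(-34) = -1.03014e-40
  (+)t^(-33) = -1.54521e-39
  (-)t^(-32) = -2.31782e-38
  (+)t^(-31) = -3.47673e-37
  (-)t^(-30) = -5.2151e-36
  (+)t^(-29) = -7.82264e-35
  (-)t^(-28) = -1.1734e-33
  (+)t^(-27) = -1.76009e-32
  (-)t^(-26) = -2.64014e-31
  (+)t^(-25) = -3.96021e-30
  (-)t^(-24) = -5.94032e-29
  (+)t^(-23) = -8.91048e-28
  (-)t^(-22) = -1.33657e-26
  (+)t^(-21) = -2.00486e-25
  (-)t^(-20) = -3.00729e-24
  (+)t^(-19) = -4.51093e-23
  (-)t^(-18) = -6.76639e-22
  (+)t^(-17) = -1.01496e-20
  (-)t^(-16) = -1.52244e-19
  (+)t^(-15) = -2.28366e-18
  (+)t^(-13) = -5.13823e-16
Sum = (-9.04377e-48) + (-1.35657e-46) + (-2.03485e-45) + (-3.05227e-44) + (-4.57841e-43) + (-6.86761e-42) + (-1.03014e-40) + (-1.54521e-39) + (-2.31782e-38) + (-3.47673e-37) + (-5.2151e-36) + (-7.82264e-35) + (-1.1734e-33) + (-1.76009e-32) + (-2.64014e-31) + (-3.96021e-30) + (-5.94032e-29) + (-8.91048e-28) + (-1.33657e-26) + (-2.00486e-25) + (-3.00729e-24) + (-4.51093e-23) + (-6.76639e-22) + (-1.01496e-20) + (-1.52244e-19) + (-2.28366e-18) + (-5.13823e-16)
= -5.162698853e-16
Rounded to 6 significant figures: -5.1627e-16

-5.1627e-16


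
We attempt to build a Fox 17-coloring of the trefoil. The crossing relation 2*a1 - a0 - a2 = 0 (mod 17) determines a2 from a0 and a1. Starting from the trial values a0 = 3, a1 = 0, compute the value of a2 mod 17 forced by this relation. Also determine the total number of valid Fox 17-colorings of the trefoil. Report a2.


Step 1: Apply the given crossing relation 2*a1 - a0 - a2 = 0 (mod 17).
  a2 = 2*a1 - a0 mod 17
  a2 = 2*0 - 3 mod 17
  a2 = 0 - 3 mod 17
  a2 = -3 mod 17 = 14
Step 2: The trefoil has determinant 3.
  Number of Fox p-colorings (p prime) is p^2 if p = 3, else p.
  Since 17 does not divide 3, only trivial (constant) colorings exist.
  (So the trial a0 = 3, a1 = 0 with a0 != a1 does NOT extend to a valid coloring of the whole trefoil: the other two crossing relations require 3*(a1 - a0) = 0 (mod 17), which fails.)
  Total colorings = 17
Step 3: a2 = 14, total Fox 17-colorings = 17

14


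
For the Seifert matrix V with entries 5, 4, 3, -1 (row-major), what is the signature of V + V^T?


Step 1: V + V^T = [[10, 7], [7, -2]]
Step 2: trace = 8, det = -69
Step 3: Discriminant = 8^2 - 4*(-69) = 340
Step 4: Eigenvalues: 13.2195, -5.21954
Step 5: Signature = (# positive eigenvalues) - (# negative eigenvalues) = 0

0


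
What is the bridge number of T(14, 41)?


The bridge number of T(p,q) is min(p,q).
min(14, 41) = 14

14


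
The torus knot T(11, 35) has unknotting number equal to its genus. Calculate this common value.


For a torus knot T(p,q), both the unknotting number and genus equal (p-1)(q-1)/2.
= (11-1)(35-1)/2
= 10*34/2
= 340/2 = 170

170


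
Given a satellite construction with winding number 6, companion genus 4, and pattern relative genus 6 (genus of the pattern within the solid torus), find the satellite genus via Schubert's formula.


Schubert: g(satellite) = g_rel(pattern) + |winding| * g(companion),
where g_rel(pattern) is the genus of the pattern relative to the solid torus.
= 6 + 6 * 4
= 6 + 24 = 30

30


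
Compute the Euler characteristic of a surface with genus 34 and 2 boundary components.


chi = 2 - 2g - b
= 2 - 2*34 - 2
= 2 - 68 - 2 = -68

-68


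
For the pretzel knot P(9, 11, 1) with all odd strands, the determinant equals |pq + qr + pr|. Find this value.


Step 1: Compute pq + qr + pr.
pq = 9*11 = 99
qr = 11*1 = 11
pr = 9*1 = 9
pq + qr + pr = 99 + 11 + 9 = 119
Step 2: Take absolute value.
det(P(9,11,1)) = |119| = 119

119


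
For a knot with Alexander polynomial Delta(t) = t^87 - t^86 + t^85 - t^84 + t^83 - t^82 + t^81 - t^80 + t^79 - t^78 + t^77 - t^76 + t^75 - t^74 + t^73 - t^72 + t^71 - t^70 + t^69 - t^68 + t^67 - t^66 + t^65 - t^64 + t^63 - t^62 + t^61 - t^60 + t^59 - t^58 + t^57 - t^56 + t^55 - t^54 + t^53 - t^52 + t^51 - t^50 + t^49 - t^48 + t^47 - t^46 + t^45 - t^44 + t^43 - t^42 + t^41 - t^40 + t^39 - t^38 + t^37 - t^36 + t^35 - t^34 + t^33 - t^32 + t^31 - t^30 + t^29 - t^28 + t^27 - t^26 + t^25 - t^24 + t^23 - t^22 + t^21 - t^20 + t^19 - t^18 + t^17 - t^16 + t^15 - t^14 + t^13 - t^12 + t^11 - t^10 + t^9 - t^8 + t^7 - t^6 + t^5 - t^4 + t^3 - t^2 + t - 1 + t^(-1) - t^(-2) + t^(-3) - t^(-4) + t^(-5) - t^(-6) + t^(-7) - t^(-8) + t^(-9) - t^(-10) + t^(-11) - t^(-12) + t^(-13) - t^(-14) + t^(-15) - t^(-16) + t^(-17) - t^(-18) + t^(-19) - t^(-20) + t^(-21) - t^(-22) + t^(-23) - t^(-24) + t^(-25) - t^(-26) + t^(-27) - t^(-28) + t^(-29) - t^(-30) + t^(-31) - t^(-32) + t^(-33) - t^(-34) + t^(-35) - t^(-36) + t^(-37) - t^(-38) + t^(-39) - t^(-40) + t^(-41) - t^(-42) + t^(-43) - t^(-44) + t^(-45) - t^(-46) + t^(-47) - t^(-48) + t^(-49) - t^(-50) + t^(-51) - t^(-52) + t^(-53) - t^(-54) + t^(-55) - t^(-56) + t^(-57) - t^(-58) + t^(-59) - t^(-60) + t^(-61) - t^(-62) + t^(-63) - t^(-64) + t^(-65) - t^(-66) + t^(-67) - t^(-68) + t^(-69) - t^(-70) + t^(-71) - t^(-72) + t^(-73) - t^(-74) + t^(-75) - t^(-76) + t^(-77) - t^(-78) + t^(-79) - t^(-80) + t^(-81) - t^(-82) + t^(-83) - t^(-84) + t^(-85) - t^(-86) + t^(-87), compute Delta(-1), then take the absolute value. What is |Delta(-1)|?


Step 1: The polynomial has 175 terms with alternating signs, exponents from 87 down to -87.
Step 2: Substitute t = -1. The i-th term has coefficient (-1)^i and exponent (m-i),
  so its value is (-1)^i * (-1)^(m-i) = (-1)^m = -1 for every i.
Step 3: All 175 terms equal -1, so Delta(-1) = 175 * (-1) = -175
Step 4: |Delta(-1)| = 175

175


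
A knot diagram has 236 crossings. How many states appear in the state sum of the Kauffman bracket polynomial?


Each crossing contributes 2 choices (A-smoothing or B-smoothing).
Total states = 2^236 = 110427941548649020598956093796432407239217743554726184882600387580788736

110427941548649020598956093796432407239217743554726184882600387580788736


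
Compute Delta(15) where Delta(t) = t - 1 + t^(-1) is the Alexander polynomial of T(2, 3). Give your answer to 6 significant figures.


Substituting t = 15 into Delta(t) = t - 1 + t^(-1):
Term values: (15) + (-1) + (0.0666667)
Sum = 14.06666667
Rounded to 6 significant figures: 14.0667

14.0667


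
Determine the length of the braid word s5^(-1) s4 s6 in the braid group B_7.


The word length counts the number of generators (including inverses).
Listing each generator: s5^(-1), s4, s6
There are 3 generators in this braid word.

3


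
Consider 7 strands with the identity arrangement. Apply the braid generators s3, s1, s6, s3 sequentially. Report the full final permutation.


Starting with identity [1, 2, 3, 4, 5, 6, 7].
Apply generators in sequence:
  After s3: [1, 2, 4, 3, 5, 6, 7]
  After s1: [2, 1, 4, 3, 5, 6, 7]
  After s6: [2, 1, 4, 3, 5, 7, 6]
  After s3: [2, 1, 3, 4, 5, 7, 6]
Final permutation: [2, 1, 3, 4, 5, 7, 6]

[2, 1, 3, 4, 5, 7, 6]


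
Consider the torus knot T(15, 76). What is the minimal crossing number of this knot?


For a torus knot T(p, q) with gcd(p,q)=1,
the crossing number is min(p*(q-1), q*(p-1)).
p*(q-1) = 15*75 = 1125
q*(p-1) = 76*14 = 1064
min(1125, 1064) = 1064

1064


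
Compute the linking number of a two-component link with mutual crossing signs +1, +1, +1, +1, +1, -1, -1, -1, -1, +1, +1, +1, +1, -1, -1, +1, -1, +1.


Step 1: Count positive crossings: 11
Step 2: Count negative crossings: 7
Step 3: Sum of signs = 11 - 7 = 4
Step 4: Linking number = sum/2 = 4/2 = 2

2


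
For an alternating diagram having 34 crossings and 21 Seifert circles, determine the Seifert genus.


For alternating knots, g = (c - s + 1)/2.
= (34 - 21 + 1)/2
= 14/2 = 7

7


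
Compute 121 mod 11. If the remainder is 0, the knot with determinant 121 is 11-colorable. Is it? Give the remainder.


Step 1: A knot is p-colorable if and only if p divides its determinant.
Step 2: Compute 121 mod 11.
121 = 11 * 11 + 0
Step 3: 121 mod 11 = 0
Step 4: The knot is 11-colorable: yes

0


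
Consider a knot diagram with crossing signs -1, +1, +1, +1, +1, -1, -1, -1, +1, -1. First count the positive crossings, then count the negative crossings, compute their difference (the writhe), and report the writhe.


Step 1: Count positive crossings (+1).
Positive crossings: 5
Step 2: Count negative crossings (-1).
Negative crossings: 5
Step 3: Writhe = (positive) - (negative)
w = 5 - 5 = 0
Step 4: |w| = 0, and w is zero

0


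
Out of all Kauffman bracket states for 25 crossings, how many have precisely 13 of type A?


We choose which 13 of 25 crossings get A-smoothings.
C(25, 13) = 25! / (13! * 12!)
= 5200300

5200300


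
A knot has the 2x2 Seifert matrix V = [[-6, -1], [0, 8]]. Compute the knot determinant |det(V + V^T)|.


Step 1: Form V + V^T where V = [[-6, -1], [0, 8]]
  V^T = [[-6, 0], [-1, 8]]
  V + V^T = [[-12, -1], [-1, 16]]
Step 2: det(V + V^T) = (-12)*16 - (-1)*(-1)
  = -192 - 1 = -193
Step 3: Knot determinant = |det(V + V^T)| = |-193| = 193

193


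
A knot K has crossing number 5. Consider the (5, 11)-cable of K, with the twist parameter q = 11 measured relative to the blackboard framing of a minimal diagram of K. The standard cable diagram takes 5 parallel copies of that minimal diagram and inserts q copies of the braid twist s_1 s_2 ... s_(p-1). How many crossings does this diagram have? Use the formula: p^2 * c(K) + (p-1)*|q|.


Step 1: Each of the c(K) crossings of the companion diagram becomes p*p = p^2 crossings among the p parallel strands, and each of the |q| twists s_1 s_2 ... s_(p-1) adds (p-1) crossings.
  Crossings = p^2 * c(K) + (p-1)*|q|
Step 2: = 5^2 * 5 + (5-1)*11
Step 3: = 25*5 + 4*11
Step 4: = 125 + 44 = 169

169


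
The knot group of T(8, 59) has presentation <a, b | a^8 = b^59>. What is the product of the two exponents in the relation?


The relation is a^8 = b^59.
Product of exponents = 8 * 59
= 472

472


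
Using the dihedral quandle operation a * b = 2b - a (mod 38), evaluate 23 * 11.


23 * 11 = 2*11 - 23 mod 38
= 22 - 23 mod 38
= -1 mod 38 = 37

37


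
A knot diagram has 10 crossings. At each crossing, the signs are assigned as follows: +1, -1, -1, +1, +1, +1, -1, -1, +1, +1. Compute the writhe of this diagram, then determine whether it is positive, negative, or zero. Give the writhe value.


Step 1: Count positive crossings (+1).
Positive crossings: 6
Step 2: Count negative crossings (-1).
Negative crossings: 4
Step 3: Writhe = (positive) - (negative)
w = 6 - 4 = 2
Step 4: |w| = 2, and w is positive

2


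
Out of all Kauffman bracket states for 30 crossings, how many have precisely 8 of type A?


We choose which 8 of 30 crossings get A-smoothings.
C(30, 8) = 30! / (8! * 22!)
= 5852925

5852925


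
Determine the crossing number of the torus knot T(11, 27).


For a torus knot T(p, q) with gcd(p,q)=1,
the crossing number is min(p*(q-1), q*(p-1)).
p*(q-1) = 11*26 = 286
q*(p-1) = 27*10 = 270
min(286, 270) = 270

270


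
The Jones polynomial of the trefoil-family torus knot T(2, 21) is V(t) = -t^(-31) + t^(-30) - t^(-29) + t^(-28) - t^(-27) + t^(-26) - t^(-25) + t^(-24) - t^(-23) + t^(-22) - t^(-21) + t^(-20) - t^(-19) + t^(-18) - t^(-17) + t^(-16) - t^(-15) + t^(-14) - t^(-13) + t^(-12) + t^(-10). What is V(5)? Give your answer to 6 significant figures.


Substituting t = 5 into V(t) = -t^(-31) + t^(-30) - t^(-29) + t^(-28) - t^(-27) + t^(-26) - t^(-25) + t^(-24) - t^(-23) + t^(-22) - t^(-21) + t^(-20) - t^(-19) + t^(-18) - t^(-17) + t^(-16) - t^(-15) + t^(-14) - t^(-13) + t^(-12) + t^(-10):
  (-)t^(-31) = -2.14748e-22
  (+)t^(-30) = 1.07374e-21
  (-)t^(-29) = -5.36871e-21
  (+)t^(-28) = 2.68435e-20
  (-)t^(-27) = -1.34218e-19
  (+)t^(-26) = 6.71089e-19
  (-)t^(-25) = -3.35544e-18
  (+)t^(-24) = 1.67772e-17
  (-)t^(-23) = -8.38861e-17
  (+)t^(-22) = 4.1943e-16
  (-)t^(-21) = -2.09715e-15
  (+)t^(-20) = 1.04858e-14
  (-)t^(-19) = -5.24288e-14
  (+)t^(-18) = 2.62144e-13
  (-)t^(-17) = -1.31072e-12
  (+)t^(-16) = 6.5536e-12
  (-)t^(-15) = -3.2768e-11
  (+)t^(-14) = 1.6384e-10
  (-)t^(-13) = -8.192e-10
  (+)t^(-12) = 4.096e-09
  (+)t^(-10) = 1.024e-07
Sum = (-2.14748e-22) + (1.07374e-21) + (-5.36871e-21) + (2.68435e-20) + (-1.34218e-19) + (6.71089e-19) + (-3.35544e-18) + (1.67772e-17) + (-8.38861e-17) + (4.1943e-16) + (-2.09715e-15) + (1.04858e-14) + (-5.24288e-14) + (2.62144e-13) + (-1.31072e-12) + (6.5536e-12) + (-3.2768e-11) + (1.6384e-10) + (-8.192e-10) + (4.096e-09) + (1.024e-07)
= 1.058133333e-07
Rounded to 6 significant figures: 1.05813e-07

1.05813e-07


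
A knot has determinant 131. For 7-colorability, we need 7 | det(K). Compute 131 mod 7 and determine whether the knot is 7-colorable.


Step 1: A knot is p-colorable if and only if p divides its determinant.
Step 2: Compute 131 mod 7.
131 = 18 * 7 + 5
Step 3: 131 mod 7 = 5
Step 4: The knot is 7-colorable: no

5


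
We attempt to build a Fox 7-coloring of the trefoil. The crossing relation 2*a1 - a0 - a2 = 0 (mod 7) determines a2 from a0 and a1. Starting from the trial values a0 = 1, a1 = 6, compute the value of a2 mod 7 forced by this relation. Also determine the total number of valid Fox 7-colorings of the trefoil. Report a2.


Step 1: Apply the given crossing relation 2*a1 - a0 - a2 = 0 (mod 7).
  a2 = 2*a1 - a0 mod 7
  a2 = 2*6 - 1 mod 7
  a2 = 12 - 1 mod 7
  a2 = 11 mod 7 = 4
Step 2: The trefoil has determinant 3.
  Number of Fox p-colorings (p prime) is p^2 if p = 3, else p.
  Since 7 does not divide 3, only trivial (constant) colorings exist.
  (So the trial a0 = 1, a1 = 6 with a0 != a1 does NOT extend to a valid coloring of the whole trefoil: the other two crossing relations require 3*(a1 - a0) = 0 (mod 7), which fails.)
  Total colorings = 7
Step 3: a2 = 4, total Fox 7-colorings = 7

4


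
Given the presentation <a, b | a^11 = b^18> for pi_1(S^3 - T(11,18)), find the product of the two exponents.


The relation is a^11 = b^18.
Product of exponents = 11 * 18
= 198

198


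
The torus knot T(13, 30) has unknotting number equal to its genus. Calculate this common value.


For a torus knot T(p,q), both the unknotting number and genus equal (p-1)(q-1)/2.
= (13-1)(30-1)/2
= 12*29/2
= 348/2 = 174

174


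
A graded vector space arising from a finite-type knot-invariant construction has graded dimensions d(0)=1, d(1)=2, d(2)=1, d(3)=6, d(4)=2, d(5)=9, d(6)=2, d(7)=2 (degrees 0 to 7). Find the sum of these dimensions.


Total dimension = d(0) + d(1) + ... + d(7)
= 1 + 2 + 1 + 6 + 2 + 9 + 2 + 2
= 25

25


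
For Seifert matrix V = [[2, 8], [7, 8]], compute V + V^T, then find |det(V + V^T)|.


Step 1: Form V + V^T where V = [[2, 8], [7, 8]]
  V^T = [[2, 7], [8, 8]]
  V + V^T = [[4, 15], [15, 16]]
Step 2: det(V + V^T) = 4*16 - 15*15
  = 64 - 225 = -161
Step 3: Knot determinant = |det(V + V^T)| = |-161| = 161

161


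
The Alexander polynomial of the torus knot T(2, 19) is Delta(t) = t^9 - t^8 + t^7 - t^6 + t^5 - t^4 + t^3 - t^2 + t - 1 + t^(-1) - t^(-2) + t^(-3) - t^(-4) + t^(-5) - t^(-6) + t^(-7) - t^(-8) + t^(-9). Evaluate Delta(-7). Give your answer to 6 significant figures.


Substituting t = -7 into Delta(t) = t^9 - t^8 + t^7 - t^6 + t^5 - t^4 + t^3 - t^2 + t - 1 + t^(-1) - t^(-2) + t^(-3) - t^(-4) + t^(-5) - t^(-6) + t^(-7) - t^(-8) + t^(-9):
Term values: (-40353607) + (-5764801) + (-823543) + (-117649) + (-16807) + (-2401) + (-343) + (-49) + (-7) + (-1) + (-0.142857) + (-0.0204082) + (-0.00291545) + (-0.000416493) + (-5.9499e-05) + (-8.49986e-06) + (-1.21427e-06) + (-1.73467e-07) + (-2.47809e-08)
Sum = -47079208.17
Rounded to 6 significant figures: -4.70792e+07

-4.70792e+07


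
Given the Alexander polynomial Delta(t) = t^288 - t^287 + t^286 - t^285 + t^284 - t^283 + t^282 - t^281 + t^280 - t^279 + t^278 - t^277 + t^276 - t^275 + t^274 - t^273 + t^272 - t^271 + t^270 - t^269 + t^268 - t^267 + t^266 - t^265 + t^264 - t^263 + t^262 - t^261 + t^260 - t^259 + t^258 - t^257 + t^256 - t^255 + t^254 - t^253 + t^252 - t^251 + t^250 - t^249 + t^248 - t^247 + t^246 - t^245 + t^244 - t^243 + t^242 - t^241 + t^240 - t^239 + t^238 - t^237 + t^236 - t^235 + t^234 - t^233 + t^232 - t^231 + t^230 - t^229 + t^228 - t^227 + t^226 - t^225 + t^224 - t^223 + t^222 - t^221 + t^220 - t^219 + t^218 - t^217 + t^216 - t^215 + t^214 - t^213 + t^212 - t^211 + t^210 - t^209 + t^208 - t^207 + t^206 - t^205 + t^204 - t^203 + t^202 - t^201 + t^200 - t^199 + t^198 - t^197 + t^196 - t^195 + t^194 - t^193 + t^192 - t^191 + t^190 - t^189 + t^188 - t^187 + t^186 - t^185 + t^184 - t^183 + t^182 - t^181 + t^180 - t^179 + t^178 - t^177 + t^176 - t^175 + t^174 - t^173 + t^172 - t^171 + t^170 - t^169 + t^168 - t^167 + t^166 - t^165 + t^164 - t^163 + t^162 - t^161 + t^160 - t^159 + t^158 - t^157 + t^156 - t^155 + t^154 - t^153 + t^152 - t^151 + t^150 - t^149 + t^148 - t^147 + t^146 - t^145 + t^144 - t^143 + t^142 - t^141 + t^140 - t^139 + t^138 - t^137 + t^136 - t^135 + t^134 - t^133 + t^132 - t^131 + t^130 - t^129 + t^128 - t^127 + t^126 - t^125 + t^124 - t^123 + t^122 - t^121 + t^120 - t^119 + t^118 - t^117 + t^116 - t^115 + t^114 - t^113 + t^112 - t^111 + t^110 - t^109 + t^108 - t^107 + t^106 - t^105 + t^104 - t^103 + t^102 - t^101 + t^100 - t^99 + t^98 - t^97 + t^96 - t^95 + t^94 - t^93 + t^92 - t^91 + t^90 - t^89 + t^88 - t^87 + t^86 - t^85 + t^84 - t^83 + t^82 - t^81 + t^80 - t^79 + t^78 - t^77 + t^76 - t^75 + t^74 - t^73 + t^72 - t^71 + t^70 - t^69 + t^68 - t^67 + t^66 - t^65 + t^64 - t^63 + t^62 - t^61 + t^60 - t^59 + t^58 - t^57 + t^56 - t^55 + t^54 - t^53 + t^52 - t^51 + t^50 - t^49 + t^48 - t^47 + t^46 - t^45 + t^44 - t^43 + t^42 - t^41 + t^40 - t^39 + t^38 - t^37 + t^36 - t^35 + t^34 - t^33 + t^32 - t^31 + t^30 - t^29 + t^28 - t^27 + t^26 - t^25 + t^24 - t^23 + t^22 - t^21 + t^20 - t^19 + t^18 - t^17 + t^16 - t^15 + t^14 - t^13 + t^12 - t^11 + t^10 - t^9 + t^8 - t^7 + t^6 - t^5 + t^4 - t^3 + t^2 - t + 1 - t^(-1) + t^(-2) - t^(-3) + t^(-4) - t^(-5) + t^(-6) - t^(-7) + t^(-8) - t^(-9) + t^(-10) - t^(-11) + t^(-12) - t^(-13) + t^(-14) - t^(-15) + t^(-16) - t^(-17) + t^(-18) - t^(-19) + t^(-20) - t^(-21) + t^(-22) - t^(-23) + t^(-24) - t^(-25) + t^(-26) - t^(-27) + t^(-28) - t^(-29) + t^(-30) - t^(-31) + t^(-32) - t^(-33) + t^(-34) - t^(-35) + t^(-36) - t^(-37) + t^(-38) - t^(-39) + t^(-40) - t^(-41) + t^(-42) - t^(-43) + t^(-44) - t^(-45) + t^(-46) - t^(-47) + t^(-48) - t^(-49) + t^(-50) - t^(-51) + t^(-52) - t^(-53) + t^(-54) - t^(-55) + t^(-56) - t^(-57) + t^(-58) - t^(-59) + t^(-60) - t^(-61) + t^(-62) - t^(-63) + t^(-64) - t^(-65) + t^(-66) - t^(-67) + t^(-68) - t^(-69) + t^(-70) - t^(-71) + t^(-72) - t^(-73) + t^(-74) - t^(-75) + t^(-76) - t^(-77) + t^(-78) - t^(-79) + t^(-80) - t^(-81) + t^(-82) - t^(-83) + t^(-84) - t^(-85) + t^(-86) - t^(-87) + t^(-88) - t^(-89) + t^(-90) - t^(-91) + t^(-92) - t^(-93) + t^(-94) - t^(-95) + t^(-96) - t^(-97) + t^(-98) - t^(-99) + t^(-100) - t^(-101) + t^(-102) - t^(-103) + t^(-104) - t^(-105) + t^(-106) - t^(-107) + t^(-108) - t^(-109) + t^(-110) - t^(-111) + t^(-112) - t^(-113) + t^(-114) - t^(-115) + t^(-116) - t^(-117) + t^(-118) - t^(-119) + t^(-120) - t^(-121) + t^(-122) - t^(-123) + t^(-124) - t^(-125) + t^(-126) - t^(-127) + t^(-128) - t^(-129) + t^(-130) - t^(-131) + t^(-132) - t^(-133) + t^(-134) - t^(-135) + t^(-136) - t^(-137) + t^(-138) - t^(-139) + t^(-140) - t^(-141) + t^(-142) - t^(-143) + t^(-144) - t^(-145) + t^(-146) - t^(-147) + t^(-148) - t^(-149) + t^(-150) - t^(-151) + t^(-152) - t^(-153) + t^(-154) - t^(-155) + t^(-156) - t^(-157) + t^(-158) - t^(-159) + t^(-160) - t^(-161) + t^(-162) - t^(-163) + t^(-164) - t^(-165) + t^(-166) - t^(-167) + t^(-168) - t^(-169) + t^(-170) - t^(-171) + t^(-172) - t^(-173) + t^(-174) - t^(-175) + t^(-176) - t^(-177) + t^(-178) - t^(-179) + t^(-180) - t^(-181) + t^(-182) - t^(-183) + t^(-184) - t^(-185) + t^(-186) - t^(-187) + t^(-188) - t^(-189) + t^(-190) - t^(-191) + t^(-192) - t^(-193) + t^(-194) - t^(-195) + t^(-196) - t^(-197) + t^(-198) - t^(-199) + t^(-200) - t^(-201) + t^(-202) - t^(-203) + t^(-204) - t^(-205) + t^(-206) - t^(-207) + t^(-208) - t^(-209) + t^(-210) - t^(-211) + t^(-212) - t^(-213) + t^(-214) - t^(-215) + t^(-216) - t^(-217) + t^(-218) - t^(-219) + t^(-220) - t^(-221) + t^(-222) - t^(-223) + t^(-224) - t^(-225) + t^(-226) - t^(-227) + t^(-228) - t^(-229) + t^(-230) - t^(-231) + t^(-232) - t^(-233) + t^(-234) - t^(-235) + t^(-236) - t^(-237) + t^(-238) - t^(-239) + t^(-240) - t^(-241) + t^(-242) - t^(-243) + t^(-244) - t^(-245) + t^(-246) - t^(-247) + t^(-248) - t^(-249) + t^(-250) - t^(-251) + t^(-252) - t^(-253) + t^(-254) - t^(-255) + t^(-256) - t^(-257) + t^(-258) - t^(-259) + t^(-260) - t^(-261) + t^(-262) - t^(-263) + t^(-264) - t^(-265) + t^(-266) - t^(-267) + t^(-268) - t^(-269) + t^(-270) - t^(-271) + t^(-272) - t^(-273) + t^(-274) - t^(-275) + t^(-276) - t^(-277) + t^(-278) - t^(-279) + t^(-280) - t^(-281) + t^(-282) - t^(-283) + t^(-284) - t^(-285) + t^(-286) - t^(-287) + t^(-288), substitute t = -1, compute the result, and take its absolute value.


Step 1: The polynomial has 577 terms with alternating signs, exponents from 288 down to -288.
Step 2: Substitute t = -1. The i-th term has coefficient (-1)^i and exponent (m-i),
  so its value is (-1)^i * (-1)^(m-i) = (-1)^m = 1 for every i.
Step 3: All 577 terms equal 1, so Delta(-1) = 577 * (1) = 577
Step 4: |Delta(-1)| = 577

577
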